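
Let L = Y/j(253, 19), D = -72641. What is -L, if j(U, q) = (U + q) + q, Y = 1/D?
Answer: 1/21138531 ≈ 4.7307e-8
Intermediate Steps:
Y = -1/72641 (Y = 1/(-72641) = -1/72641 ≈ -1.3766e-5)
j(U, q) = U + 2*q
L = -1/21138531 (L = -1/(72641*(253 + 2*19)) = -1/(72641*(253 + 38)) = -1/72641/291 = -1/72641*1/291 = -1/21138531 ≈ -4.7307e-8)
-L = -1*(-1/21138531) = 1/21138531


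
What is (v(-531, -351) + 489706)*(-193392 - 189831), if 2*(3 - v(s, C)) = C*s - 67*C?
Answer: -147448881480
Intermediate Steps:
v(s, C) = 3 + 67*C/2 - C*s/2 (v(s, C) = 3 - (C*s - 67*C)/2 = 3 - (-67*C + C*s)/2 = 3 + (67*C/2 - C*s/2) = 3 + 67*C/2 - C*s/2)
(v(-531, -351) + 489706)*(-193392 - 189831) = ((3 + (67/2)*(-351) - ½*(-351)*(-531)) + 489706)*(-193392 - 189831) = ((3 - 23517/2 - 186381/2) + 489706)*(-383223) = (-104946 + 489706)*(-383223) = 384760*(-383223) = -147448881480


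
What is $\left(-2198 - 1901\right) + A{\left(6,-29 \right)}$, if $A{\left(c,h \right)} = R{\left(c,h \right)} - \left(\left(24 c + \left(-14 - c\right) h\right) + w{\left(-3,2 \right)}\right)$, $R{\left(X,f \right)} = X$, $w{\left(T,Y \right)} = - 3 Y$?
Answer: $-4811$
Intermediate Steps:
$A{\left(c,h \right)} = 6 - 23 c - h \left(-14 - c\right)$ ($A{\left(c,h \right)} = c - \left(\left(24 c + \left(-14 - c\right) h\right) - 6\right) = c - \left(\left(24 c + h \left(-14 - c\right)\right) - 6\right) = c - \left(-6 + 24 c + h \left(-14 - c\right)\right) = 6 - 23 c - h \left(-14 - c\right)$)
$\left(-2198 - 1901\right) + A{\left(6,-29 \right)} = \left(-2198 - 1901\right) + \left(6 - 138 + 14 \left(-29\right) + 6 \left(-29\right)\right) = -4099 - 712 = -4811$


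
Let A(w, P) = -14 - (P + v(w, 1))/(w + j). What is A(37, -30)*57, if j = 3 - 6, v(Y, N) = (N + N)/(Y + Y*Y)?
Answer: -940617/1258 ≈ -747.71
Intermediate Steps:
v(Y, N) = 2*N/(Y + Y**2) (v(Y, N) = (2*N)/(Y + Y**2) = 2*N/(Y + Y**2))
j = -3
A(w, P) = -14 - (P + 2/(w*(1 + w)))/(-3 + w) (A(w, P) = -14 - (P + 2*1/(w*(1 + w)))/(w - 3) = -14 - (P + 2/(w*(1 + w)))/(-3 + w))
A(37, -30)*57 = ((-2 - 1*37*(1 + 37)*(-42 - 30 + 14*37))/(37*(1 + 37)*(-3 + 37)))*57 = ((1/37)*(-2 - 1*37*38*(-42 - 30 + 518))/(38*34))*57 = ((1/37)*(1/38)*(1/34)*(-2 - 1*37*38*446))*57 = ((1/37)*(1/38)*(1/34)*(-2 - 627076))*57 = ((1/37)*(1/38)*(1/34)*(-627078))*57 = -313539/23902*57 = -940617/1258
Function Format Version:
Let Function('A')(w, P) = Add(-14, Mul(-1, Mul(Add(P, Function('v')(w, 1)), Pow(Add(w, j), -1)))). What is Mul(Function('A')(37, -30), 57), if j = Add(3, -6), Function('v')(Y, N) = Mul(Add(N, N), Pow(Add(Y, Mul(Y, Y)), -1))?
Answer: Rational(-940617, 1258) ≈ -747.71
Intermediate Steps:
Function('v')(Y, N) = Mul(2, N, Pow(Add(Y, Pow(Y, 2)), -1)) (Function('v')(Y, N) = Mul(Mul(2, N), Pow(Add(Y, Pow(Y, 2)), -1)) = Mul(2, N, Pow(Add(Y, Pow(Y, 2)), -1)))
j = -3
Function('A')(w, P) = Add(-14, Mul(-1, Pow(Add(-3, w), -1), Add(P, Mul(2, Pow(w, -1), Pow(Add(1, w), -1))))) (Function('A')(w, P) = Add(-14, Mul(-1, Mul(Add(P, Mul(2, 1, Pow(w, -1), Pow(Add(1, w), -1))), Pow(Add(w, -3), -1)))) = Add(-14, Mul(-1, Mul(Add(P, Mul(2, Pow(w, -1), Pow(Add(1, w), -1))), Pow(Add(-3, w), -1)))) = Add(-14, Mul(-1, Mul(Pow(Add(-3, w), -1), Add(P, Mul(2, Pow(w, -1), Pow(Add(1, w), -1)))))) = Add(-14, Mul(-1, Pow(Add(-3, w), -1), Add(P, Mul(2, Pow(w, -1), Pow(Add(1, w), -1))))))
Mul(Function('A')(37, -30), 57) = Mul(Mul(Pow(37, -1), Pow(Add(1, 37), -1), Pow(Add(-3, 37), -1), Add(-2, Mul(-1, 37, Add(1, 37), Add(-42, -30, Mul(14, 37))))), 57) = Mul(Mul(Rational(1, 37), Pow(38, -1), Pow(34, -1), Add(-2, Mul(-1, 37, 38, Add(-42, -30, 518)))), 57) = Mul(Mul(Rational(1, 37), Rational(1, 38), Rational(1, 34), Add(-2, Mul(-1, 37, 38, 446))), 57) = Mul(Mul(Rational(1, 37), Rational(1, 38), Rational(1, 34), Add(-2, -627076)), 57) = Mul(Mul(Rational(1, 37), Rational(1, 38), Rational(1, 34), -627078), 57) = Mul(Rational(-313539, 23902), 57) = Rational(-940617, 1258)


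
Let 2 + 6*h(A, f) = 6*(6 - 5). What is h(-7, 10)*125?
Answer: 250/3 ≈ 83.333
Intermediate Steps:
h(A, f) = 2/3 (h(A, f) = -1/3 + (6*(6 - 5))/6 = -1/3 + (6*1)/6 = -1/3 + (1/6)*6 = -1/3 + 1 = 2/3)
h(-7, 10)*125 = (2/3)*125 = 250/3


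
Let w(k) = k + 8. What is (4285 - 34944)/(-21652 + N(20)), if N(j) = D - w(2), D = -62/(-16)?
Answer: 245272/173265 ≈ 1.4156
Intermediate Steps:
w(k) = 8 + k
D = 31/8 (D = -62*(-1/16) = 31/8 ≈ 3.8750)
N(j) = -49/8 (N(j) = 31/8 - (8 + 2) = 31/8 - 1*10 = 31/8 - 10 = -49/8)
(4285 - 34944)/(-21652 + N(20)) = (4285 - 34944)/(-21652 - 49/8) = -30659/(-173265/8) = -30659*(-8/173265) = 245272/173265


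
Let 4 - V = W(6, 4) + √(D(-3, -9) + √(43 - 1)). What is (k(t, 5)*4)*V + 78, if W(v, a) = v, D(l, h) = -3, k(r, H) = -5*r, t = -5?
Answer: -122 - 100*√(-3 + √42) ≈ -308.57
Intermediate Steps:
V = -2 - √(-3 + √42) (V = 4 - (6 + √(-3 + √(43 - 1))) = 4 - (6 + √(-3 + √42)) = 4 + (-6 - √(-3 + √42)) = -2 - √(-3 + √42) ≈ -3.8657)
(k(t, 5)*4)*V + 78 = (-5*(-5)*4)*(-2 - √(-3 + √42)) + 78 = (25*4)*(-2 - √(-3 + √42)) + 78 = 100*(-2 - √(-3 + √42)) + 78 = (-200 - 100*√(-3 + √42)) + 78 = -122 - 100*√(-3 + √42)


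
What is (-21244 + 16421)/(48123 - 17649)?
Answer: -4823/30474 ≈ -0.15827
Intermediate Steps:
(-21244 + 16421)/(48123 - 17649) = -4823/30474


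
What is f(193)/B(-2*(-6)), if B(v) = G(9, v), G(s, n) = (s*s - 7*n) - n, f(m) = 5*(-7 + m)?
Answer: -62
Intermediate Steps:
f(m) = -35 + 5*m
G(s, n) = s² - 8*n (G(s, n) = (s² - 7*n) - n = s² - 8*n)
B(v) = 81 - 8*v (B(v) = 9² - 8*v = 81 - 8*v)
f(193)/B(-2*(-6)) = (-35 + 5*193)/(81 - (-16)*(-6)) = (-35 + 965)/(81 - 8*12) = 930/(81 - 96) = 930/(-15) = 930*(-1/15) = -62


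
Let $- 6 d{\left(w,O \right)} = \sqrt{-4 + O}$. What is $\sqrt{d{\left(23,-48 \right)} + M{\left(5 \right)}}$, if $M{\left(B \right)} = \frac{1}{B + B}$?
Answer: $\frac{\sqrt{90 - 300 i \sqrt{13}}}{30} \approx 0.80809 - 0.74364 i$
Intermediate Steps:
$M{\left(B \right)} = \frac{1}{2 B}$
$d{\left(w,O \right)} = - \frac{\sqrt{-4 + O}}{6}$
$\sqrt{d{\left(23,-48 \right)} + M{\left(5 \right)}} = \sqrt{- \frac{\sqrt{-4 - 48}}{6} + \frac{1}{2 \cdot 5}} = \sqrt{- \frac{\sqrt{-52}}{6} + \frac{1}{2} \cdot \frac{1}{5}} = \sqrt{- \frac{2 i \sqrt{13}}{6} + \frac{1}{10}} = \sqrt{- \frac{i \sqrt{13}}{3} + \frac{1}{10}} = \sqrt{\frac{1}{10} - \frac{i \sqrt{13}}{3}}$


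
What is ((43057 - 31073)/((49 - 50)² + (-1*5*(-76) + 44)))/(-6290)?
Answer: -5992/1336625 ≈ -0.0044829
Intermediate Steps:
((43057 - 31073)/((49 - 50)² + (-1*5*(-76) + 44)))/(-6290) = (11984/((-1)² + (-5*(-76) + 44)))*(-1/6290) = (11984/(1 + (380 + 44)))*(-1/6290) = (11984/(1 + 424))*(-1/6290) = (11984/425)*(-1/6290) = -5992/1336625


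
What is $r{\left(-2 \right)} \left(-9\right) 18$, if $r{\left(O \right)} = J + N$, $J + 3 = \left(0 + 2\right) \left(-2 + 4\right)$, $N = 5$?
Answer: $-972$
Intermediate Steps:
$J = 1$ ($J = -3 + \left(0 + 2\right) \left(-2 + 4\right) = -3 + 2 \cdot 2 = -3 + 4 = 1$)
$r{\left(O \right)} = 6$ ($r{\left(O \right)} = 1 + 5 = 6$)
$r{\left(-2 \right)} \left(-9\right) 18 = 6 \left(-9\right) 18 = \left(-54\right) 18 = -972$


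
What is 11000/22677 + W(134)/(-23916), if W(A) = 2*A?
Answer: 7138849/15065087 ≈ 0.47387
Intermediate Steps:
11000/22677 + W(134)/(-23916) = 11000/22677 + (2*134)/(-23916) = 11000*(1/22677) + 268*(-1/23916) = 11000/22677 - 67/5979 = 7138849/15065087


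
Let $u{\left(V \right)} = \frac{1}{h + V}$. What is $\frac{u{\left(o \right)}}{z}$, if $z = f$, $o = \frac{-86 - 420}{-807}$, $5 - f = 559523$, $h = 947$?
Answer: $- \frac{269}{142627665910} \approx -1.886 \cdot 10^{-9}$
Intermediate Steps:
$f = -559518$ ($f = 5 - 559523 = -559518$)
$o = \frac{506}{807}$ ($o = \left(-506\right) \left(- \frac{1}{807}\right) = \frac{506}{807} \approx 0.62701$)
$u{\left(V \right)} = \frac{1}{947 + V}$
$z = -559518$
$\frac{u{\left(o \right)}}{z} = \frac{1}{\left(947 + \frac{506}{807}\right) \left(-559518\right)} = \frac{1}{\frac{764735}{807}} \left(- \frac{1}{559518}\right) = \frac{807}{764735} \left(- \frac{1}{559518}\right) = - \frac{269}{142627665910}$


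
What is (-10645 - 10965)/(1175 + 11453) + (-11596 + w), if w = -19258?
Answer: -194822961/6314 ≈ -30856.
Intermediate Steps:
(-10645 - 10965)/(1175 + 11453) + (-11596 + w) = (-10645 - 10965)/(1175 + 11453) + (-11596 - 19258) = -21610/12628 - 30854 = -21610*1/12628 - 30854 = -10805/6314 - 30854 = -194822961/6314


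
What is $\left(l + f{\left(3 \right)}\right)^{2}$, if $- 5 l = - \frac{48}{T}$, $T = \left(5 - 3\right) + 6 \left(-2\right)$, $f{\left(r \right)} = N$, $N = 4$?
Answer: $\frac{5776}{625} \approx 9.2416$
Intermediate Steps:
$f{\left(r \right)} = 4$
$T = -10$ ($T = 2 - 12 = -10$)
$l = - \frac{24}{25}$ ($l = - \frac{\left(-48\right) \frac{1}{-10}}{5} = - \frac{\left(-48\right) \left(- \frac{1}{10}\right)}{5} = \left(- \frac{1}{5}\right) \frac{24}{5} = - \frac{24}{25} \approx -0.96$)
$\left(l + f{\left(3 \right)}\right)^{2} = \left(- \frac{24}{25} + 4\right)^{2} = \left(\frac{76}{25}\right)^{2} = \frac{5776}{625}$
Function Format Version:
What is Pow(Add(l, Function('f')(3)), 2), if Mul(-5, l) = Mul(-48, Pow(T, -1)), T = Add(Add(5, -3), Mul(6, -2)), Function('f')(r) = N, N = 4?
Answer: Rational(5776, 625) ≈ 9.2416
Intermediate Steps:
Function('f')(r) = 4
T = -10 (T = Add(2, -12) = -10)
l = Rational(-24, 25) (l = Mul(Rational(-1, 5), Mul(-48, Pow(-10, -1))) = Mul(Rational(-1, 5), Mul(-48, Rational(-1, 10))) = Mul(Rational(-1, 5), Rational(24, 5)) = Rational(-24, 25) ≈ -0.96000)
Pow(Add(l, Function('f')(3)), 2) = Pow(Add(Rational(-24, 25), 4), 2) = Pow(Rational(76, 25), 2) = Rational(5776, 625)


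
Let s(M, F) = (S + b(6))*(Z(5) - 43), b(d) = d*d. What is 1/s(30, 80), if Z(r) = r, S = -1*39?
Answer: 1/114 ≈ 0.0087719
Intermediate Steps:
S = -39
b(d) = d**2
s(M, F) = 114 (s(M, F) = (-39 + 6**2)*(5 - 43) = (-39 + 36)*(-38) = -3*(-38) = 114)
1/s(30, 80) = 1/114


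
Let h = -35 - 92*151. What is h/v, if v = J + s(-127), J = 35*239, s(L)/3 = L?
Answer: -13927/7984 ≈ -1.7444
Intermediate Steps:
s(L) = 3*L
J = 8365
h = -13927 (h = -35 - 13892 = -13927)
v = 7984 (v = 8365 + 3*(-127) = 8365 - 381 = 7984)
h/v = -13927/7984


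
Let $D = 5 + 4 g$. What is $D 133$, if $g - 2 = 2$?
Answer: $2793$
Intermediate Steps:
$g = 4$ ($g = 2 + 2 = 4$)
$D = 21$ ($D = 5 + 4 \cdot 4 = 5 + 16 = 21$)
$D 133 = 21 \cdot 133 = 2793$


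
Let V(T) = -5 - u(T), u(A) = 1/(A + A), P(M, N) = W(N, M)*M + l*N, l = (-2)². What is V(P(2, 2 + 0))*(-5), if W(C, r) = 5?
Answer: 905/36 ≈ 25.139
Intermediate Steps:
l = 4
P(M, N) = 4*N + 5*M (P(M, N) = 5*M + 4*N = 4*N + 5*M)
u(A) = 1/(2*A)
V(T) = -5 - 1/(2*T)
V(P(2, 2 + 0))*(-5) = (-5 - 1/(2*(4*(2 + 0) + 5*2)))*(-5) = (-5 - 1/(2*(4*2 + 10)))*(-5) = (-5 - 1/(2*(8 + 10)))*(-5) = (-5 - ½/18)*(-5) = (-5 - ½*1/18)*(-5) = (-5 - 1/36)*(-5) = -181/36*(-5) = 905/36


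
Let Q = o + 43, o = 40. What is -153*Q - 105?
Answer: -12804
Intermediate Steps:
Q = 83 (Q = 40 + 43 = 83)
-153*Q - 105 = -153*83 - 105 = -12699 - 105 = -12804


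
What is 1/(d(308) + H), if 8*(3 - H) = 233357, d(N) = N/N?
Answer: -8/233325 ≈ -3.4287e-5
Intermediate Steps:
d(N) = 1
H = -233333/8 (H = 3 - ⅛*233357 = 3 - 233357/8 = -233333/8 ≈ -29167.)
1/(d(308) + H) = 1/(1 - 233333/8) = 1/(-233325/8) = -8/233325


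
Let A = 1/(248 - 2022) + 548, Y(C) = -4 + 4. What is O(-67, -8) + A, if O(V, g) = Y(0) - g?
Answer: 986343/1774 ≈ 556.00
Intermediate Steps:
Y(C) = 0
O(V, g) = -g (O(V, g) = 0 - g = -g)
A = 972151/1774 (A = 1/(-1774) + 548 = -1/1774 + 548 = 972151/1774 ≈ 548.00)
O(-67, -8) + A = -1*(-8) + 972151/1774 = 8 + 972151/1774 = 986343/1774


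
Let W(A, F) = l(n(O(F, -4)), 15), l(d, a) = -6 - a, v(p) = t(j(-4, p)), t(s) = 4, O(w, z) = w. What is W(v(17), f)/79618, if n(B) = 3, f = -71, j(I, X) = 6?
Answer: -3/11374 ≈ -0.00026376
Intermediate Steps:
v(p) = 4
W(A, F) = -21 (W(A, F) = -6 - 1*15 = -6 - 15 = -21)
W(v(17), f)/79618 = -21/79618 = -21*1/79618 = -3/11374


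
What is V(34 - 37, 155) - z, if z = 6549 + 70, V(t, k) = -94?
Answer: -6713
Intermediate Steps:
z = 6619
V(34 - 37, 155) - z = -94 - 1*6619 = -94 - 6619 = -6713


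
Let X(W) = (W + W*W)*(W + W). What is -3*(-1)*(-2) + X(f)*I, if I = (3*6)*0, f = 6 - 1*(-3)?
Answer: -6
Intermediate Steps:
f = 9 (f = 6 + 3 = 9)
I = 0 (I = 18*0 = 0)
X(W) = 2*W*(W + W**2) (X(W) = (W + W**2)*(2*W) = 2*W*(W + W**2))
-3*(-1)*(-2) + X(f)*I = -3*(-1)*(-2) + (2*9**2*(1 + 9))*0 = 3*(-2) + (2*81*10)*0 = -6 + 1620*0 = -6 + 0 = -6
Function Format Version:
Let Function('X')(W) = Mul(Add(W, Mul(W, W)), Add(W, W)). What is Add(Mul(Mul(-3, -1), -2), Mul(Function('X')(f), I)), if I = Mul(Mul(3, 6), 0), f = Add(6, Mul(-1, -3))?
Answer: -6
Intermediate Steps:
f = 9 (f = Add(6, 3) = 9)
I = 0 (I = Mul(18, 0) = 0)
Function('X')(W) = Mul(2, W, Add(W, Pow(W, 2))) (Function('X')(W) = Mul(Add(W, Pow(W, 2)), Mul(2, W)) = Mul(2, W, Add(W, Pow(W, 2))))
Add(Mul(Mul(-3, -1), -2), Mul(Function('X')(f), I)) = Add(Mul(Mul(-3, -1), -2), Mul(Mul(2, Pow(9, 2), Add(1, 9)), 0)) = Add(Mul(3, -2), Mul(Mul(2, 81, 10), 0)) = Add(-6, Mul(1620, 0)) = Add(-6, 0) = -6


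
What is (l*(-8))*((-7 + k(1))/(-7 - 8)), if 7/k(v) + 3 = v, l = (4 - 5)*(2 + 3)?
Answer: 28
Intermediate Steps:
l = -5 (l = -1*5 = -5)
k(v) = 7/(-3 + v)
(l*(-8))*((-7 + k(1))/(-7 - 8)) = (-5*(-8))*((-7 + 7/(-3 + 1))/(-7 - 8)) = 40*((-7 + 7/(-2))/(-15)) = 40*((-7 + 7*(-½))*(-1/15)) = 40*((-7 - 7/2)*(-1/15)) = 40*(-21/2*(-1/15)) = 40*(7/10) = 28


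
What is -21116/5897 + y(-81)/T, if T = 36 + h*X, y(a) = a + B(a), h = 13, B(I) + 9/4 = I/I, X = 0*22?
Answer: -4980817/849168 ≈ -5.8655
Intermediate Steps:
X = 0
B(I) = -5/4 (B(I) = -9/4 + I/I = -9/4 + 1 = -5/4)
y(a) = -5/4 + a (y(a) = a - 5/4 = -5/4 + a)
T = 36 (T = 36 + 13*0 = 36 + 0 = 36)
-21116/5897 + y(-81)/T = -21116/5897 + (-5/4 - 81)/36 = -21116*1/5897 - 329/4*1/36 = -21116/5897 - 329/144 = -4980817/849168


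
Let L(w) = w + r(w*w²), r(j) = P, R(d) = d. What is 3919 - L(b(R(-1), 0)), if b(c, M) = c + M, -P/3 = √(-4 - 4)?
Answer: 3920 + 6*I*√2 ≈ 3920.0 + 8.4853*I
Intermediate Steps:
P = -6*I*√2 (P = -3*√(-4 - 4) = -6*I*√2 ≈ -8.4853*I)
r(j) = -6*I*√2
b(c, M) = M + c
L(w) = w - 6*I*√2
3919 - L(b(R(-1), 0)) = 3919 - ((0 - 1) - 6*I*√2) = 3919 - (-1 - 6*I*√2) = 3919 + (1 + 6*I*√2) = 3920 + 6*I*√2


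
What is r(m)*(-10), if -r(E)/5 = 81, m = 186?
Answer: 4050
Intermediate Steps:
r(E) = -405 (r(E) = -5*81 = -405)
r(m)*(-10) = -405*(-10) = 4050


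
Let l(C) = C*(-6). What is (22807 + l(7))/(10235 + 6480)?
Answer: 4553/3343 ≈ 1.3619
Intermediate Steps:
l(C) = -6*C
(22807 + l(7))/(10235 + 6480) = (22807 - 6*7)/(10235 + 6480) = (22807 - 42)/16715 = 22765*(1/16715) = 4553/3343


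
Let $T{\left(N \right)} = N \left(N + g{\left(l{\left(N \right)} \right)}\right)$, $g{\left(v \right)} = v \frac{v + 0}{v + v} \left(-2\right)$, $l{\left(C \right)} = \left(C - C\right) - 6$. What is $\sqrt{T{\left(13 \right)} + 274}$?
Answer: $\sqrt{521} \approx 22.825$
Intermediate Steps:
$l{\left(C \right)} = -6$ ($l{\left(C \right)} = 0 - 6 = -6$)
$g{\left(v \right)} = - v$ ($g{\left(v \right)} = v \frac{v}{2 v} \left(-2\right) = v v \frac{1}{2 v} \left(-2\right) = v \frac{1}{2} \left(-2\right) = \frac{v}{2} \left(-2\right) = - v$)
$T{\left(N \right)} = N \left(6 + N\right)$ ($T{\left(N \right)} = N \left(N - -6\right) = N \left(N + 6\right) = N \left(6 + N\right)$)
$\sqrt{T{\left(13 \right)} + 274} = \sqrt{13 \left(6 + 13\right) + 274} = \sqrt{13 \cdot 19 + 274} = \sqrt{247 + 274} = \sqrt{521}$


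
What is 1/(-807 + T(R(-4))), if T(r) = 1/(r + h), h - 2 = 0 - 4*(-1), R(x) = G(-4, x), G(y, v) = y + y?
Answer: -2/1615 ≈ -0.0012384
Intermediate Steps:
G(y, v) = 2*y
R(x) = -8 (R(x) = 2*(-4) = -8)
h = 6 (h = 2 + (0 - 4*(-1)) = 2 + (0 + 4) = 2 + 4 = 6)
T(r) = 1/(6 + r) (T(r) = 1/(r + 6) = 1/(6 + r))
1/(-807 + T(R(-4))) = 1/(-807 + 1/(6 - 8)) = 1/(-807 + 1/(-2)) = 1/(-807 - 1/2) = 1/(-1615/2) = -2/1615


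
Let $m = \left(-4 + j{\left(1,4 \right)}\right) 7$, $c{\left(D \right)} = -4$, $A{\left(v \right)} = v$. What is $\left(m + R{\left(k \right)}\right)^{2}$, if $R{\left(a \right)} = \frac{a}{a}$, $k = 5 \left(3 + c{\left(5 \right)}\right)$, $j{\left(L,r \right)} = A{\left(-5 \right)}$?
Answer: $3844$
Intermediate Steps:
$j{\left(L,r \right)} = -5$
$k = -5$ ($k = 5 \left(3 - 4\right) = 5 \left(-1\right) = -5$)
$R{\left(a \right)} = 1$
$m = -63$ ($m = \left(-4 - 5\right) 7 = \left(-9\right) 7 = -63$)
$\left(m + R{\left(k \right)}\right)^{2} = \left(-63 + 1\right)^{2} = \left(-62\right)^{2} = 3844$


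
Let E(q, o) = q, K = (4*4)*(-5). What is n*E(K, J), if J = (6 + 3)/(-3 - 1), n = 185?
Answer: -14800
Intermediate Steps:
J = -9/4 (J = 9/(-4) = 9*(-1/4) = -9/4 ≈ -2.2500)
K = -80 (K = 16*(-5) = -80)
n*E(K, J) = 185*(-80) = -14800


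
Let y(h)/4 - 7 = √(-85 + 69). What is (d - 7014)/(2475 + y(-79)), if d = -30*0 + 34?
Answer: -3494188/1253053 + 22336*I/1253053 ≈ -2.7885 + 0.017825*I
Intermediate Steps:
y(h) = 28 + 16*I (y(h) = 28 + 4*√(-85 + 69) = 28 + 4*√(-16) = 28 + 4*(4*I) = 28 + 16*I)
d = 34 (d = 0 + 34 = 34)
(d - 7014)/(2475 + y(-79)) = (34 - 7014)/(2475 + (28 + 16*I)) = -6980*(2503 - 16*I)/6265265 = -1396*(2503 - 16*I)/1253053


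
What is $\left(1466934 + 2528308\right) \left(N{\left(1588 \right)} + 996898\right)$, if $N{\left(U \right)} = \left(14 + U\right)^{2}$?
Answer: $14236253809084$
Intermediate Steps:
$\left(1466934 + 2528308\right) \left(N{\left(1588 \right)} + 996898\right) = \left(1466934 + 2528308\right) \left(\left(14 + 1588\right)^{2} + 996898\right) = 3995242 \left(1602^{2} + 996898\right) = 3995242 \left(2566404 + 996898\right) = 3995242 \cdot 3563302 = 14236253809084$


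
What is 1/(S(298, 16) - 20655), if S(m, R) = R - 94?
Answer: -1/20733 ≈ -4.8232e-5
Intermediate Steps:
S(m, R) = -94 + R
1/(S(298, 16) - 20655) = 1/((-94 + 16) - 20655) = 1/(-78 - 20655) = 1/(-20733) = -1/20733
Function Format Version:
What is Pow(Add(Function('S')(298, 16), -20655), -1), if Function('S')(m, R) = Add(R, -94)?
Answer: Rational(-1, 20733) ≈ -4.8232e-5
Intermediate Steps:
Function('S')(m, R) = Add(-94, R)
Pow(Add(Function('S')(298, 16), -20655), -1) = Pow(Add(Add(-94, 16), -20655), -1) = Pow(Add(-78, -20655), -1) = Pow(-20733, -1) = Rational(-1, 20733)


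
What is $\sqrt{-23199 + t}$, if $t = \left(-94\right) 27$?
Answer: $i \sqrt{25737} \approx 160.43 i$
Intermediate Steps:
$t = -2538$
$\sqrt{-23199 + t} = \sqrt{-23199 - 2538} = \sqrt{-25737} = i \sqrt{25737}$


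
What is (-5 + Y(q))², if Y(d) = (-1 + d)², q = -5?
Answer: 961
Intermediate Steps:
(-5 + Y(q))² = (-5 + (-1 - 5)²)² = (-5 + (-6)²)² = (-5 + 36)² = 31² = 961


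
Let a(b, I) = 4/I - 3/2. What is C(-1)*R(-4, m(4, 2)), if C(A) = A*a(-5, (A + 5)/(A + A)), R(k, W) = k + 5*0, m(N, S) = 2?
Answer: -14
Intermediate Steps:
R(k, W) = k (R(k, W) = k + 0 = k)
a(b, I) = -3/2 + 4/I (a(b, I) = 4/I - 3*½ = 4/I - 3/2 = -3/2 + 4/I)
C(A) = A*(-3/2 + 8*A/(5 + A)) (C(A) = A*(-3/2 + 4/(((A + 5)/(A + A)))) = A*(-3/2 + 4/(((5 + A)/((2*A))))) = A*(-3/2 + 4/(((5 + A)*(1/(2*A))))) = A*(-3/2 + 4/(((5 + A)/(2*A)))) = A*(-3/2 + 4*(2*A/(5 + A))) = A*(-3/2 + 8*A/(5 + A)))
C(-1)*R(-4, m(4, 2)) = ((½)*(-1)*(-15 + 13*(-1))/(5 - 1))*(-4) = ((½)*(-1)*(-15 - 13)/4)*(-4) = ((½)*(-1)*(¼)*(-28))*(-4) = (7/2)*(-4) = -14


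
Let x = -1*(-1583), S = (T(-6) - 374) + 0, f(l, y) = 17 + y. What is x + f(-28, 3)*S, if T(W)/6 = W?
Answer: -6617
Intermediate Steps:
T(W) = 6*W
S = -410 (S = (6*(-6) - 374) + 0 = (-36 - 374) + 0 = -410 + 0 = -410)
x = 1583
x + f(-28, 3)*S = 1583 + (17 + 3)*(-410) = 1583 + 20*(-410) = 1583 - 8200 = -6617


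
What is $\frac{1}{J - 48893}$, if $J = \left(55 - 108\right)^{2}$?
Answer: $- \frac{1}{46084} \approx -2.1699 \cdot 10^{-5}$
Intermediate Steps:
$J = 2809$ ($J = \left(-53\right)^{2} = 2809$)
$\frac{1}{J - 48893} = \frac{1}{2809 - 48893} = \frac{1}{-46084} = - \frac{1}{46084}$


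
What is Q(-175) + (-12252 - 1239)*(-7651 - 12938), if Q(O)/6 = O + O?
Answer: 277764099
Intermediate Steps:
Q(O) = 12*O (Q(O) = 6*(O + O) = 6*(2*O) = 12*O)
Q(-175) + (-12252 - 1239)*(-7651 - 12938) = 12*(-175) + (-12252 - 1239)*(-7651 - 12938) = -2100 - 13491*(-20589) = -2100 + 277766199 = 277764099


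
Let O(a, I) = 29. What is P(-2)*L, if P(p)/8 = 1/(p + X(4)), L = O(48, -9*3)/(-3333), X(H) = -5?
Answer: 232/23331 ≈ 0.0099439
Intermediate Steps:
L = -29/3333 (L = 29/(-3333) = 29*(-1/3333) = -29/3333 ≈ -0.0087009)
P(p) = 8/(-5 + p) (P(p) = 8/(p - 5) = 8/(-5 + p))
P(-2)*L = (8/(-5 - 2))*(-29/3333) = (8/(-7))*(-29/3333) = (8*(-1/7))*(-29/3333) = -8/7*(-29/3333) = 232/23331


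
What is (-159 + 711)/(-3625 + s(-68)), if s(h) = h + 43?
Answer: -276/1825 ≈ -0.15123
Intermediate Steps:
s(h) = 43 + h
(-159 + 711)/(-3625 + s(-68)) = (-159 + 711)/(-3625 + (43 - 68)) = 552/(-3625 - 25) = 552/(-3650) = 552*(-1/3650) = -276/1825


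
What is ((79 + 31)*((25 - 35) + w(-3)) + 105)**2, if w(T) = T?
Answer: 1755625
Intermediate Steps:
((79 + 31)*((25 - 35) + w(-3)) + 105)**2 = ((79 + 31)*((25 - 35) - 3) + 105)**2 = (110*(-10 - 3) + 105)**2 = (110*(-13) + 105)**2 = (-1430 + 105)**2 = (-1325)**2 = 1755625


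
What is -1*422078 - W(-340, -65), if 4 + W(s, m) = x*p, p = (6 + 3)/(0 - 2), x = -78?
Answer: -422425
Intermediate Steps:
p = -9/2 (p = 9/(-2) = 9*(-½) = -9/2 ≈ -4.5000)
W(s, m) = 347 (W(s, m) = -4 - 78*(-9/2) = -4 + 351 = 347)
-1*422078 - W(-340, -65) = -1*422078 - 1*347 = -422078 - 347 = -422425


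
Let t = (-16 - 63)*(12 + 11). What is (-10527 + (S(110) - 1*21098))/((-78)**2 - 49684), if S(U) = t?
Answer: 16721/21800 ≈ 0.76702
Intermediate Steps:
t = -1817 (t = -79*23 = -1817)
S(U) = -1817
(-10527 + (S(110) - 1*21098))/((-78)**2 - 49684) = (-10527 + (-1817 - 1*21098))/((-78)**2 - 49684) = (-10527 + (-1817 - 21098))/(6084 - 49684) = (-10527 - 22915)/(-43600) = -33442*(-1/43600) = 16721/21800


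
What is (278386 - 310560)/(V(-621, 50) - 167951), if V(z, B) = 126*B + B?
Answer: 32174/161601 ≈ 0.19910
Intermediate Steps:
V(z, B) = 127*B
(278386 - 310560)/(V(-621, 50) - 167951) = (278386 - 310560)/(127*50 - 167951) = -32174/(6350 - 167951) = -32174/(-161601) = -32174*(-1/161601) = 32174/161601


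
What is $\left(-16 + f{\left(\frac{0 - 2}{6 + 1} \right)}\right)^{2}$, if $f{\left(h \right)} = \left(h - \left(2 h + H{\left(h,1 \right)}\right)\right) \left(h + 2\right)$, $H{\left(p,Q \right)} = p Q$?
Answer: $\frac{541696}{2401} \approx 225.61$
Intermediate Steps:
$H{\left(p,Q \right)} = Q p$
$f{\left(h \right)} = - 2 h \left(2 + h\right)$ ($f{\left(h \right)} = \left(h - 3 h\right) \left(h + 2\right) = \left(h - 3 h\right) \left(2 + h\right) = - 2 h \left(2 + h\right)$)
$\left(-16 + f{\left(\frac{0 - 2}{6 + 1} \right)}\right)^{2} = \left(-16 + 2 \frac{0 - 2}{6 + 1} \left(-2 - \frac{0 - 2}{6 + 1}\right)\right)^{2} = \left(-16 + 2 \left(- \frac{2}{7}\right) \left(-2 - - \frac{2}{7}\right)\right)^{2} = \left(-16 + 2 \left(- \frac{2}{7}\right) \left(-2 + \frac{2}{7}\right)\right)^{2} = \left(-16 + 2 \left(- \frac{2}{7}\right) \left(- \frac{12}{7}\right)\right)^{2} = \left(-16 + \frac{48}{49}\right)^{2} = \left(- \frac{736}{49}\right)^{2} = \frac{541696}{2401}$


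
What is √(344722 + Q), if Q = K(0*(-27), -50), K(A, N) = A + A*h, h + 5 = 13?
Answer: √344722 ≈ 587.13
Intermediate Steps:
h = 8 (h = -5 + 13 = 8)
K(A, N) = 9*A (K(A, N) = A + A*8 = A + 8*A = 9*A)
Q = 0 (Q = 9*(0*(-27)) = 9*0 = 0)
√(344722 + Q) = √(344722 + 0) = √344722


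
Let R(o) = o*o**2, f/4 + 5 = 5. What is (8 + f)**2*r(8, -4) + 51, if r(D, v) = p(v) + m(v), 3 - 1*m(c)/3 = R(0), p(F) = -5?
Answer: 307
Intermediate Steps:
f = 0 (f = -20 + 4*5 = -20 + 20 = 0)
R(o) = o**3
m(c) = 9 (m(c) = 9 - 3*0**3 = 9 - 3*0 = 9 + 0 = 9)
r(D, v) = 4 (r(D, v) = -5 + 9 = 4)
(8 + f)**2*r(8, -4) + 51 = (8 + 0)**2*4 + 51 = 8**2*4 + 51 = 64*4 + 51 = 256 + 51 = 307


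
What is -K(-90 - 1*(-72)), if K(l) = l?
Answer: 18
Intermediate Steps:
-K(-90 - 1*(-72)) = -(-90 - 1*(-72)) = -(-90 + 72) = -1*(-18) = 18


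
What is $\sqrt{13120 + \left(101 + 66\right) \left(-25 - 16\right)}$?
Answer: $3 \sqrt{697} \approx 79.202$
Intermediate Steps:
$\sqrt{13120 + \left(101 + 66\right) \left(-25 - 16\right)} = \sqrt{13120 + 167 \left(-41\right)} = \sqrt{13120 - 6847} = \sqrt{6273} = 3 \sqrt{697}$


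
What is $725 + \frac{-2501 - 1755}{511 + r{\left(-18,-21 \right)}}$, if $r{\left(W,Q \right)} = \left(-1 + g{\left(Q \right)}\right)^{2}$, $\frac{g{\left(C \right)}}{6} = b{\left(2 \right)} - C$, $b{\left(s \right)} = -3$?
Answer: $\frac{1083343}{1495} \approx 724.64$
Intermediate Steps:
$g{\left(C \right)} = -18 - 6 C$ ($g{\left(C \right)} = 6 \left(-3 - C\right) = -18 - 6 C$)
$r{\left(W,Q \right)} = \left(-19 - 6 Q\right)^{2}$ ($r{\left(W,Q \right)} = \left(-1 - \left(18 + 6 Q\right)\right)^{2} = \left(-19 - 6 Q\right)^{2}$)
$725 + \frac{-2501 - 1755}{511 + r{\left(-18,-21 \right)}} = 725 + \frac{-2501 - 1755}{511 + \left(19 + 6 \left(-21\right)\right)^{2}} = 725 - \frac{4256}{511 + \left(19 - 126\right)^{2}} = 725 - \frac{4256}{511 + \left(-107\right)^{2}} = 725 - \frac{4256}{511 + 11449} = 725 - \frac{4256}{11960} = 725 - \frac{532}{1495} = \frac{1083343}{1495}$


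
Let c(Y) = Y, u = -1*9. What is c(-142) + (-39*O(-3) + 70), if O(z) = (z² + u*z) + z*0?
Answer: -1476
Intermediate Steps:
u = -9
O(z) = z² - 9*z (O(z) = (z² - 9*z) + z*0 = (z² - 9*z) + 0 = z² - 9*z)
c(-142) + (-39*O(-3) + 70) = -142 + (-(-117)*(-9 - 3) + 70) = -142 + (-(-117)*(-12) + 70) = -142 + (-39*36 + 70) = -142 + (-1404 + 70) = -142 - 1334 = -1476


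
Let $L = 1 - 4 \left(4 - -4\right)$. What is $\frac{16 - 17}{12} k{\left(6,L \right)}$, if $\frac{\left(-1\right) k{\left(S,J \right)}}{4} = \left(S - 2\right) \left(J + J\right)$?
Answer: $- \frac{248}{3} \approx -82.667$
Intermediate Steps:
$L = -31$ ($L = 1 - 4 \left(4 + 4\right) = 1 - 32 = -31$)
$k{\left(S,J \right)} = - 8 J \left(-2 + S\right)$ ($k{\left(S,J \right)} = - 4 \left(S - 2\right) \left(J + J\right) = - 4 \left(-2 + S\right) 2 J = - 4 \cdot 2 J \left(-2 + S\right) = - 8 J \left(-2 + S\right)$)
$\frac{16 - 17}{12} k{\left(6,L \right)} = \frac{16 - 17}{12} \cdot 8 \left(-31\right) \left(2 - 6\right) = \left(-1\right) \frac{1}{12} \cdot 8 \left(-31\right) \left(2 - 6\right) = - \frac{8 \left(-31\right) \left(-4\right)}{12} = \left(- \frac{1}{12}\right) 992 = - \frac{248}{3}$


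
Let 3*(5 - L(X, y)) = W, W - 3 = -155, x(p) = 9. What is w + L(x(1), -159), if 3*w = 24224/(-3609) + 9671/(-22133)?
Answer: 12768573068/239633991 ≈ 53.284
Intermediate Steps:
W = -152 (W = 3 - 155 = -152)
L(X, y) = 167/3 (L(X, y) = 5 - 1/3*(-152) = 5 + 152/3 = 167/3)
w = -571052431/239633991 (w = (24224/(-3609) + 9671/(-22133))/3 = (24224*(-1/3609) + 9671*(-1/22133))/3 = (-24224/3609 - 9671/22133)/3 = (1/3)*(-571052431/79877997) = -571052431/239633991 ≈ -2.3830)
w + L(x(1), -159) = -571052431/239633991 + 167/3 = 12768573068/239633991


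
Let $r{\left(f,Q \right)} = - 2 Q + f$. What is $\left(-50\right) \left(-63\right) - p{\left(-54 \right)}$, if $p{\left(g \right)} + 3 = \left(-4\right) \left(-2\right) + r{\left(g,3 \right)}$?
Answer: $3205$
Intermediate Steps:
$r{\left(f,Q \right)} = f - 2 Q$
$p{\left(g \right)} = -1 + g$ ($p{\left(g \right)} = -3 + \left(\left(-4\right) \left(-2\right) + \left(g - 6\right)\right) = -3 + \left(8 + \left(g - 6\right)\right) = -3 + \left(8 + \left(-6 + g\right)\right) = -3 + \left(2 + g\right) = -1 + g$)
$\left(-50\right) \left(-63\right) - p{\left(-54 \right)} = \left(-50\right) \left(-63\right) - \left(-1 - 54\right) = 3150 - -55 = 3150 + 55 = 3205$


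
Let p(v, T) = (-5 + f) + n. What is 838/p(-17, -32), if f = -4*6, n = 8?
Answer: -838/21 ≈ -39.905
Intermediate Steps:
f = -24
p(v, T) = -21 (p(v, T) = (-5 - 24) + 8 = -29 + 8 = -21)
838/p(-17, -32) = 838/(-21) = 838*(-1/21) = -838/21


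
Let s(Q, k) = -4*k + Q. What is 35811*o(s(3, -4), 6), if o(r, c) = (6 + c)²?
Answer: 5156784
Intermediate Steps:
s(Q, k) = Q - 4*k
35811*o(s(3, -4), 6) = 35811*(6 + 6)² = 35811*12² = 35811*144 = 5156784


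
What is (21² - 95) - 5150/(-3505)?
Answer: 243576/701 ≈ 347.47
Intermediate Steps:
(21² - 95) - 5150/(-3505) = (441 - 95) - 5150*(-1/3505) = 346 + 1030/701 = 243576/701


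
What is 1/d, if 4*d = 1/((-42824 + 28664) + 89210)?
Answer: 300200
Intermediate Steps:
d = 1/300200 (d = 1/(4*((-42824 + 28664) + 89210)) = 1/(4*(-14160 + 89210)) = (1/4)/75050 = (1/4)*(1/75050) = 1/300200 ≈ 3.3311e-6)
1/d = 1/(1/300200) = 300200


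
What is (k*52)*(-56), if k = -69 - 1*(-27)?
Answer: 122304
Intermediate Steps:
k = -42 (k = -69 + 27 = -42)
(k*52)*(-56) = -42*52*(-56) = -2184*(-56) = 122304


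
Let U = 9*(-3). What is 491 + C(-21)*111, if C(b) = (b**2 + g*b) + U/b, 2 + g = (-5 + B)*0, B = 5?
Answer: 379727/7 ≈ 54247.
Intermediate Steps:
U = -27
g = -2 (g = -2 + (-5 + 5)*0 = -2 + 0*0 = -2 + 0 = -2)
C(b) = b**2 - 27/b - 2*b (C(b) = (b**2 - 2*b) - 27/b = b**2 - 27/b - 2*b)
491 + C(-21)*111 = 491 + ((-27 + (-21)**2*(-2 - 21))/(-21))*111 = 491 - (-27 + 441*(-23))/21*111 = 491 - (-27 - 10143)/21*111 = 491 - 1/21*(-10170)*111 = 491 + (3390/7)*111 = 491 + 376290/7 = 379727/7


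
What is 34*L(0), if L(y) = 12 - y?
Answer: 408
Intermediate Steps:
34*L(0) = 34*(12 - 1*0) = 34*(12 + 0) = 34*12 = 408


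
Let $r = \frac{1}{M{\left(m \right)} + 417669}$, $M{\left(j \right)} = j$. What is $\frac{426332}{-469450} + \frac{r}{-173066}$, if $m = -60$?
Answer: $- \frac{15406342259142929}{16964495682811650} \approx -0.90815$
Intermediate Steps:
$r = \frac{1}{417609}$ ($r = \frac{1}{-60 + 417669} = \frac{1}{417609} \approx 2.3946 \cdot 10^{-6}$)
$\frac{426332}{-469450} + \frac{r}{-173066} = \frac{426332}{-469450} + \frac{1}{417609 \left(-173066\right)} = 426332 \left(- \frac{1}{469450}\right) + \frac{1}{417609} \left(- \frac{1}{173066}\right) = - \frac{213166}{234725} - \frac{1}{72273919194} = - \frac{15406342259142929}{16964495682811650}$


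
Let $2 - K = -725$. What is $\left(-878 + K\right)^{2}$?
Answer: $22801$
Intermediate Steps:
$K = 727$ ($K = 2 - -725 = 2 + 725 = 727$)
$\left(-878 + K\right)^{2} = \left(-878 + 727\right)^{2} = \left(-151\right)^{2} = 22801$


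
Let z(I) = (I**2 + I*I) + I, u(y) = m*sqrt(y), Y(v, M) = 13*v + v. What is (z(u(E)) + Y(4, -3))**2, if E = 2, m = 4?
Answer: 14432 + 960*sqrt(2) ≈ 15790.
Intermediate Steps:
Y(v, M) = 14*v
u(y) = 4*sqrt(y)
z(I) = I + 2*I**2 (z(I) = (I**2 + I**2) + I = 2*I**2 + I = I + 2*I**2)
(z(u(E)) + Y(4, -3))**2 = ((4*sqrt(2))*(1 + 2*(4*sqrt(2))) + 14*4)**2 = ((4*sqrt(2))*(1 + 8*sqrt(2)) + 56)**2 = (4*sqrt(2)*(1 + 8*sqrt(2)) + 56)**2 = (56 + 4*sqrt(2)*(1 + 8*sqrt(2)))**2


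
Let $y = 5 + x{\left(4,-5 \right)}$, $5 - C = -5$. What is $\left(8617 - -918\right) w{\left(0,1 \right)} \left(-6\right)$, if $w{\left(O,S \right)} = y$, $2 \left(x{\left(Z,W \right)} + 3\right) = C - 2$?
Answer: $-343260$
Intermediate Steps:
$C = 10$ ($C = 5 - -5 = 5 + 5 = 10$)
$x{\left(Z,W \right)} = 1$ ($x{\left(Z,W \right)} = -3 + \frac{10 - 2}{2} = -3 + \frac{1}{2} \cdot 8 = -3 + 4 = 1$)
$y = 6$ ($y = 5 + 1 = 6$)
$w{\left(O,S \right)} = 6$
$\left(8617 - -918\right) w{\left(0,1 \right)} \left(-6\right) = \left(8617 - -918\right) 6 \left(-6\right) = \left(8617 + 918\right) \left(-36\right) = 9535 \left(-36\right) = -343260$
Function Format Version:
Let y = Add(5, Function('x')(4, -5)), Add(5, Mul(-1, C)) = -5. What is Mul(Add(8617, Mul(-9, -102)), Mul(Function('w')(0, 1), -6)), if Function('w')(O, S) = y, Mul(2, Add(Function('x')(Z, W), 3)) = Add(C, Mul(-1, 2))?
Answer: -343260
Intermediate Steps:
C = 10 (C = Add(5, Mul(-1, -5)) = Add(5, 5) = 10)
Function('x')(Z, W) = 1 (Function('x')(Z, W) = Add(-3, Mul(Rational(1, 2), Add(10, Mul(-1, 2)))) = Add(-3, Mul(Rational(1, 2), Add(10, -2))) = Add(-3, Mul(Rational(1, 2), 8)) = Add(-3, 4) = 1)
y = 6 (y = Add(5, 1) = 6)
Function('w')(O, S) = 6
Mul(Add(8617, Mul(-9, -102)), Mul(Function('w')(0, 1), -6)) = Mul(Add(8617, Mul(-9, -102)), Mul(6, -6)) = Mul(Add(8617, 918), -36) = Mul(9535, -36) = -343260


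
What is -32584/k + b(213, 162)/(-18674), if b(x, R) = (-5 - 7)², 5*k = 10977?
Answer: -1521974384/102492249 ≈ -14.850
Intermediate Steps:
k = 10977/5 (k = (⅕)*10977 = 10977/5 ≈ 2195.4)
b(x, R) = 144 (b(x, R) = (-12)² = 144)
-32584/k + b(213, 162)/(-18674) = -32584/10977/5 + 144/(-18674) = -32584*5/10977 + 144*(-1/18674) = -162920/10977 - 72/9337 = -1521974384/102492249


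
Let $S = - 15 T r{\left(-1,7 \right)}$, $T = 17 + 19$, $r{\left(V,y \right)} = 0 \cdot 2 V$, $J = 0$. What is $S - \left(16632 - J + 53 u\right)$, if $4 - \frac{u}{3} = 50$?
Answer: $-9318$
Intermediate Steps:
$u = -138$ ($u = 12 - 150 = -138$)
$r{\left(V,y \right)} = 0$ ($r{\left(V,y \right)} = 0 V = 0$)
$T = 36$
$S = 0$ ($S = \left(-15\right) 36 \cdot 0 = \left(-540\right) 0 = 0$)
$S - \left(16632 - J + 53 u\right) = 0 + \left(\left(0 - -7314\right) - 16632\right) = 0 + \left(\left(0 + 7314\right) - 16632\right) = 0 + \left(7314 - 16632\right) = 0 - 9318 = -9318$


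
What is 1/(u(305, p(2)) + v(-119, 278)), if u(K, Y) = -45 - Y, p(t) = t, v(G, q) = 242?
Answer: 1/195 ≈ 0.0051282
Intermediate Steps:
1/(u(305, p(2)) + v(-119, 278)) = 1/((-45 - 1*2) + 242) = 1/((-45 - 2) + 242) = 1/(-47 + 242) = 1/195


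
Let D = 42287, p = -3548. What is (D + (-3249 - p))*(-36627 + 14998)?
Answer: -921092594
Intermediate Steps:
(D + (-3249 - p))*(-36627 + 14998) = (42287 + (-3249 - 1*(-3548)))*(-36627 + 14998) = (42287 + (-3249 + 3548))*(-21629) = (42287 + 299)*(-21629) = 42586*(-21629) = -921092594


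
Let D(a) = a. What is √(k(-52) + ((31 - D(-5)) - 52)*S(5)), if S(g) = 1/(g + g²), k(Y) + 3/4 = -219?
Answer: I*√198255/30 ≈ 14.842*I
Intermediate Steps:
k(Y) = -879/4 (k(Y) = -¾ - 219 = -879/4)
√(k(-52) + ((31 - D(-5)) - 52)*S(5)) = √(-879/4 + ((31 - 1*(-5)) - 52)*(1/(5*(1 + 5)))) = √(-879/4 + ((31 + 5) - 52)*((⅕)/6)) = √(-879/4 + (36 - 52)*((⅕)*(⅙))) = √(-879/4 - 16*1/30) = √(-879/4 - 8/15) = √(-13217/60) = I*√198255/30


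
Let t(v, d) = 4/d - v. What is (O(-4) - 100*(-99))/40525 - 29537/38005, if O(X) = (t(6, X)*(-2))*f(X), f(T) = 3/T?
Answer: -328454591/616061050 ≈ -0.53315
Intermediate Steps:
t(v, d) = -v + 4/d
O(X) = 3*(12 - 8/X)/X (O(X) = ((-1*6 + 4/X)*(-2))*(3/X) = ((-6 + 4/X)*(-2))*(3/X) = (12 - 8/X)*(3/X) = 3*(12 - 8/X)/X)
(O(-4) - 100*(-99))/40525 - 29537/38005 = (12*(-2 + 3*(-4))/(-4)² - 100*(-99))/40525 - 29537/38005 = (12*(1/16)*(-2 - 12) + 9900)*(1/40525) - 29537*1/38005 = (12*(1/16)*(-14) + 9900)*(1/40525) - 29537/38005 = (-21/2 + 9900)*(1/40525) - 29537/38005 = (19779/2)*(1/40525) - 29537/38005 = 19779/81050 - 29537/38005 = -328454591/616061050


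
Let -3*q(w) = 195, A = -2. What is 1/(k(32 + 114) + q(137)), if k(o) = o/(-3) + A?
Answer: -3/347 ≈ -0.0086455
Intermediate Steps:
q(w) = -65 (q(w) = -⅓*195 = -65)
k(o) = -2 - o/3 (k(o) = o/(-3) - 2 = o*(-⅓) - 2 = -o/3 - 2 = -2 - o/3)
1/(k(32 + 114) + q(137)) = 1/((-2 - (32 + 114)/3) - 65) = 1/((-2 - ⅓*146) - 65) = 1/((-2 - 146/3) - 65) = 1/(-152/3 - 65) = 1/(-347/3) = -3/347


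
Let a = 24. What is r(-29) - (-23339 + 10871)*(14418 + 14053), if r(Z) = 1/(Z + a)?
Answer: 1774882139/5 ≈ 3.5498e+8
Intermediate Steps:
r(Z) = 1/(24 + Z) (r(Z) = 1/(Z + 24) = 1/(24 + Z))
r(-29) - (-23339 + 10871)*(14418 + 14053) = 1/(24 - 29) - (-23339 + 10871)*(14418 + 14053) = 1/(-5) - (-12468)*28471 = -⅕ - 1*(-354976428) = -⅕ + 354976428 = 1774882139/5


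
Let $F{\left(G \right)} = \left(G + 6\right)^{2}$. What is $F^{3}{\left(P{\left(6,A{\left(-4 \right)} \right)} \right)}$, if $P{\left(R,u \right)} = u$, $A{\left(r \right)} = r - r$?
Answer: $46656$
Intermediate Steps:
$A{\left(r \right)} = 0$
$F{\left(G \right)} = \left(6 + G\right)^{2}$
$F^{3}{\left(P{\left(6,A{\left(-4 \right)} \right)} \right)} = \left(\left(6 + 0\right)^{2}\right)^{3} = \left(6^{2}\right)^{3} = 36^{3} = 46656$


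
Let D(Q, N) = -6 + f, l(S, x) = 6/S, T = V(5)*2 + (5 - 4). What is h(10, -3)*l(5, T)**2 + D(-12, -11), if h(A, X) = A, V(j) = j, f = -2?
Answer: 32/5 ≈ 6.4000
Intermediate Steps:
T = 11 (T = 5*2 + (5 - 4) = 10 + 1 = 11)
D(Q, N) = -8 (D(Q, N) = -6 - 2 = -8)
h(10, -3)*l(5, T)**2 + D(-12, -11) = 10*(6/5)**2 - 8 = 10*(36/25) - 8 = 72/5 - 8 = 32/5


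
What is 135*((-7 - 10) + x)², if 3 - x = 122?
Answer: 2496960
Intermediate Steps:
x = -119 (x = 3 - 1*122 = 3 - 122 = -119)
135*((-7 - 10) + x)² = 135*((-7 - 10) - 119)² = 135*(-17 - 119)² = 135*(-136)² = 135*18496 = 2496960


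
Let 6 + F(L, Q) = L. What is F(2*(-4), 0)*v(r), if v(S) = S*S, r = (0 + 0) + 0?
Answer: 0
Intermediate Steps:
F(L, Q) = -6 + L
r = 0 (r = 0 + 0 = 0)
v(S) = S²
F(2*(-4), 0)*v(r) = (-6 + 2*(-4))*0² = (-6 - 8)*0 = -14*0 = 0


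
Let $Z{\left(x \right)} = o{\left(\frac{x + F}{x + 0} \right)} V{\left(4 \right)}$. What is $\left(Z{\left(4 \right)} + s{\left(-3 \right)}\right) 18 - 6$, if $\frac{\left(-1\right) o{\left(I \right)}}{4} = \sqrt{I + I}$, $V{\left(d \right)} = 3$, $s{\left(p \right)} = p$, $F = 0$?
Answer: $-60 - 216 \sqrt{2} \approx -365.47$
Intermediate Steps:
$o{\left(I \right)} = - 4 \sqrt{2} \sqrt{I}$ ($o{\left(I \right)} = - 4 \sqrt{I + I} = - 4 \sqrt{2 I} = - 4 \sqrt{2} \sqrt{I}$)
$Z{\left(x \right)} = - 12 \sqrt{2}$ ($Z{\left(x \right)} = - 4 \sqrt{2} \sqrt{\frac{x + 0}{x + 0}} \cdot 3 = - 4 \sqrt{2} \sqrt{\frac{x}{x}} 3 = - 4 \sqrt{2} \sqrt{1} \cdot 3 = \left(-4\right) \sqrt{2} \cdot 1 \cdot 3 = - 4 \sqrt{2} \cdot 3 = - 12 \sqrt{2}$)
$\left(Z{\left(4 \right)} + s{\left(-3 \right)}\right) 18 - 6 = \left(- 12 \sqrt{2} - 3\right) 18 - 6 = \left(-3 - 12 \sqrt{2}\right) 18 - 6 = \left(-54 - 216 \sqrt{2}\right) - 6 = -60 - 216 \sqrt{2}$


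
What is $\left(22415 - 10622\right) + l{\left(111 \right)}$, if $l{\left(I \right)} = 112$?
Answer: $11905$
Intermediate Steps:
$\left(22415 - 10622\right) + l{\left(111 \right)} = \left(22415 - 10622\right) + 112 = 11793 + 112 = 11905$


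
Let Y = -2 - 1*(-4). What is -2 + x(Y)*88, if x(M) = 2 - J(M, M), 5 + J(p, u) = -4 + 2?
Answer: 790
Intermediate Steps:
Y = 2 (Y = -2 + 4 = 2)
J(p, u) = -7 (J(p, u) = -5 + (-4 + 2) = -5 - 2 = -7)
x(M) = 9 (x(M) = 2 - 1*(-7) = 2 + 7 = 9)
-2 + x(Y)*88 = -2 + 9*88 = -2 + 792 = 790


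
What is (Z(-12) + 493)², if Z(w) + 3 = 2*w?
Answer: 217156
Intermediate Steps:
Z(w) = -3 + 2*w
(Z(-12) + 493)² = ((-3 + 2*(-12)) + 493)² = ((-3 - 24) + 493)² = (-27 + 493)² = 466² = 217156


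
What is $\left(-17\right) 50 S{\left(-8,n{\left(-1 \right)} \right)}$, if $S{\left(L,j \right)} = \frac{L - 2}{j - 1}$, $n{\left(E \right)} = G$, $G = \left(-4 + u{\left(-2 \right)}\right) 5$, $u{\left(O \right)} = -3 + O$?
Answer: $- \frac{4250}{23} \approx -184.78$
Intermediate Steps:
$G = -45$ ($G = \left(-4 - 5\right) 5 = \left(-9\right) 5 = -45$)
$n{\left(E \right)} = -45$
$S{\left(L,j \right)} = \frac{-2 + L}{-1 + j}$
$\left(-17\right) 50 S{\left(-8,n{\left(-1 \right)} \right)} = \left(-17\right) 50 \frac{-2 - 8}{-1 - 45} = - 850 \frac{1}{-46} \left(-10\right) = - 850 \left(\left(- \frac{1}{46}\right) \left(-10\right)\right) = \left(-850\right) \frac{5}{23} = - \frac{4250}{23}$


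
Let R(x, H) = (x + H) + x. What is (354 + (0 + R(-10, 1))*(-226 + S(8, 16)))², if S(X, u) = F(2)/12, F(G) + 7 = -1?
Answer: 195496324/9 ≈ 2.1722e+7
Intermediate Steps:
F(G) = -8 (F(G) = -7 - 1 = -8)
R(x, H) = H + 2*x (R(x, H) = (H + x) + x = H + 2*x)
S(X, u) = -⅔ (S(X, u) = -8/12 = -8*1/12 = -⅔)
(354 + (0 + R(-10, 1))*(-226 + S(8, 16)))² = (354 + (0 + (1 + 2*(-10)))*(-226 - ⅔))² = (354 + (0 + (1 - 20))*(-680/3))² = (354 + (0 - 19)*(-680/3))² = (354 - 19*(-680/3))² = (354 + 12920/3)² = (13982/3)² = 195496324/9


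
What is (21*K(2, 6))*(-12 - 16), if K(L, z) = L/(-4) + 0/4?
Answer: 294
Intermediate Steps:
K(L, z) = -L/4 (K(L, z) = L*(-¼) + 0*(¼) = -L/4 + 0 = -L/4)
(21*K(2, 6))*(-12 - 16) = (21*(-¼*2))*(-12 - 16) = (21*(-½))*(-28) = -21/2*(-28) = 294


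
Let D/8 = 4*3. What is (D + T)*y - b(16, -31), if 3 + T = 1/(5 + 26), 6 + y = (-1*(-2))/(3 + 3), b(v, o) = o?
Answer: -46145/93 ≈ -496.18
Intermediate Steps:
y = -17/3 (y = -6 + (-1*(-2))/(3 + 3) = -6 + 2/6 = -6 + 2*(1/6) = -6 + 1/3 = -17/3 ≈ -5.6667)
T = -92/31 (T = -3 + 1/(5 + 26) = -3 + 1/31 = -92/31 ≈ -2.9677)
D = 96 (D = 8*(4*3) = 8*12 = 96)
(D + T)*y - b(16, -31) = (96 - 92/31)*(-17/3) - 1*(-31) = (2884/31)*(-17/3) + 31 = -49028/93 + 31 = -46145/93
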